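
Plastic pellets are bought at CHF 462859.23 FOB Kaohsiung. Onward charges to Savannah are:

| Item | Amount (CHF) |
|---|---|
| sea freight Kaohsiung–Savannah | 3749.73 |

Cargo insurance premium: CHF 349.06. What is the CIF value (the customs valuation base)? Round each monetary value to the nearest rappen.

CIF value: CHF 466958.02

CIF = FOB price + freight + insurance
CIF = 462859.23 + 3749.73 + 349.06 = 466958.02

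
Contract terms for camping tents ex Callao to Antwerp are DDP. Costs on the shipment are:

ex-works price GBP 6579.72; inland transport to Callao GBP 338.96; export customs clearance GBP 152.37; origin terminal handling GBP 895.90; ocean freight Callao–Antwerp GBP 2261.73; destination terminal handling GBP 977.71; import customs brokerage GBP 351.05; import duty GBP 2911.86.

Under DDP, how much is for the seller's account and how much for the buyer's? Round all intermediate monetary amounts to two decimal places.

DDP: the seller bears all costs including import duty.
Seller's account: goods 6579.72 + inland to port 338.96 + export clearance 152.37 + origin terminal 895.90 + freight 2261.73 + destination terminal 977.71 + brokerage 351.05 + duty 2911.86 = 14469.30
Buyer's account: 0.00

Seller: GBP 14469.30; buyer: GBP 0.00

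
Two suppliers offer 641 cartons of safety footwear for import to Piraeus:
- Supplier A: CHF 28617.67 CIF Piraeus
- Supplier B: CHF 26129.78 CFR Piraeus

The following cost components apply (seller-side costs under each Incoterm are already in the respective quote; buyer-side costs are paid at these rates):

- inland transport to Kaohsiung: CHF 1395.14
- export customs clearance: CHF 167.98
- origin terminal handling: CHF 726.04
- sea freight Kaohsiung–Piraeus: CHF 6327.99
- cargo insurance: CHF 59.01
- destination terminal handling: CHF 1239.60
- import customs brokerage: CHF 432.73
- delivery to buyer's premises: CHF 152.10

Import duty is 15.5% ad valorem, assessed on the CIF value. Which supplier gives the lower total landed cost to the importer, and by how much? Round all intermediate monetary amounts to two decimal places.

Supplier A (CIF):
The CIF price already equals the CIF value: 28617.67
Import duty = 28617.67 × 15.5% = 4435.74
Buyer bears (A): 1239.60 + 432.73 + 152.10 = 1824.43
Landed cost (A) = invoice 28617.67 + 1824.43 + duty 4435.74 = 34877.84
Supplier B (CFR):
CIF value = CFR price + insurance = 26129.78 + 59.01 = 26188.79
Import duty = 26188.79 × 15.5% = 4059.26
Buyer bears (B): 59.01 + 1239.60 + 432.73 + 152.10 = 1883.44
Landed cost (B) = invoice 26129.78 + 1883.44 + duty 4059.26 = 32072.48
Difference = |34877.84 − 32072.48| = 2805.36

Supplier B is cheaper by CHF 2805.36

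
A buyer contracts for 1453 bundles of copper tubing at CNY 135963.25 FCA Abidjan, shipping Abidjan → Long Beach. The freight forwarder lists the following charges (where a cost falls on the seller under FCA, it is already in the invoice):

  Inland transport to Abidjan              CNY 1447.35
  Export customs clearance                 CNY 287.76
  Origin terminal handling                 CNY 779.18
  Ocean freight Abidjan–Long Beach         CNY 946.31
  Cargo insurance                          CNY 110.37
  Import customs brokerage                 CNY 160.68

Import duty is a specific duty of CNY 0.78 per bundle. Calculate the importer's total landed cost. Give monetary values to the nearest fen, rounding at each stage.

FCA: the seller delivers export-cleared goods to the carrier; the buyer bears costs from that point.
Already in the invoice (seller's account under FCA): inland to port, export clearance — exclude.
CIF value = FCA price + origin terminal + freight + insurance = 135963.25 + 779.18 + 946.31 + 110.37 = 137799.11
Import duty = 1453 × 0.78 = 1133.34
Buyer bears: origin terminal 779.18 + freight 946.31 + insurance 110.37 + brokerage 160.68 + duty 1133.34 = 3129.88
Landed cost = invoice 135963.25 + 3129.88 = 139093.13

Total landed cost: CNY 139093.13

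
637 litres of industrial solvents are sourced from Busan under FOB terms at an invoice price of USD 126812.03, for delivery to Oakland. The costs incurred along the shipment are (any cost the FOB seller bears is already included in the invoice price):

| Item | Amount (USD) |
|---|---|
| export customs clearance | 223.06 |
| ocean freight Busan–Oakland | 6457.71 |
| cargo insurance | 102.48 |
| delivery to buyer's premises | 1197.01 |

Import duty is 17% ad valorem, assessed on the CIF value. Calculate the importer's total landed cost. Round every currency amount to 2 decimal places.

Total landed cost: USD 157242.51

FOB: the seller bears costs until goods are on board at the origin port; the buyer bears freight, insurance and all costs thereafter.
Already in the invoice (seller's account under FOB): export clearance — exclude.
CIF value = FOB price + freight + insurance = 126812.03 + 6457.71 + 102.48 = 133372.22
Import duty = 133372.22 × 17% = 22673.28
Buyer bears: freight 6457.71 + insurance 102.48 + delivery 1197.01 + duty 22673.28 = 30430.48
Landed cost = invoice 126812.03 + 30430.48 = 157242.51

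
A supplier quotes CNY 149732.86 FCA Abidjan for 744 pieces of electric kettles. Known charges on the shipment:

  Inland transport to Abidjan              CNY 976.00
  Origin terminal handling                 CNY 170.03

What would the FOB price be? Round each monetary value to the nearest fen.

FOB price: CNY 149902.89

Not relevant to the conversion: inland to port — on the seller under both FCA and FOB; already in the FCA price and stays in the FOB price.
From FCA to FOB, the seller additionally bears: origin terminal.
FOB price = 149732.86 + 170.03 = 149902.89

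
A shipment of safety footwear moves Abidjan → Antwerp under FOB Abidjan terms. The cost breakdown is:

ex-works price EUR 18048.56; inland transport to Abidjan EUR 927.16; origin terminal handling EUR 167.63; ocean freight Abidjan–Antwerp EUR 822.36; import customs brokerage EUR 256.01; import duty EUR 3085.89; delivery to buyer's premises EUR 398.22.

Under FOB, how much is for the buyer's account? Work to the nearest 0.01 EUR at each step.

Buyer's account: EUR 4562.48

FOB: the seller bears costs until goods are on board at the origin port; the buyer bears freight, insurance and all costs thereafter.
Seller's account: goods 18048.56 + inland to port 927.16 + origin terminal 167.63 = 19143.35
Buyer's account: freight 822.36 + brokerage 256.01 + duty 3085.89 + delivery 398.22 = 4562.48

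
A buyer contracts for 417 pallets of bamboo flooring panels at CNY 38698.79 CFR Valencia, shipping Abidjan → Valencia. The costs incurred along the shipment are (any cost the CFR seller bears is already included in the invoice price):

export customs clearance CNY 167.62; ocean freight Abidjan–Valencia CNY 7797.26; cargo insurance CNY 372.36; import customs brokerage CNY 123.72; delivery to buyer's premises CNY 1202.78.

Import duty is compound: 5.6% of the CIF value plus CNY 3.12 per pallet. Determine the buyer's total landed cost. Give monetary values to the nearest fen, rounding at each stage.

Total landed cost: CNY 43886.67

CFR: the seller pays costs through ocean freight to the destination port, but not insurance.
Already in the invoice (seller's account under CFR): export clearance, freight — exclude.
CIF value = CFR price + insurance = 38698.79 + 372.36 = 39071.15
Ad valorem component: 39071.15 × 5.6% = 2187.98
Specific component: 417 × 3.12 = 1301.04
Import duty = 2187.98 + 1301.04 = 3489.02
Buyer bears: insurance 372.36 + brokerage 123.72 + delivery 1202.78 + duty 3489.02 = 5187.88
Landed cost = invoice 38698.79 + 5187.88 = 43886.67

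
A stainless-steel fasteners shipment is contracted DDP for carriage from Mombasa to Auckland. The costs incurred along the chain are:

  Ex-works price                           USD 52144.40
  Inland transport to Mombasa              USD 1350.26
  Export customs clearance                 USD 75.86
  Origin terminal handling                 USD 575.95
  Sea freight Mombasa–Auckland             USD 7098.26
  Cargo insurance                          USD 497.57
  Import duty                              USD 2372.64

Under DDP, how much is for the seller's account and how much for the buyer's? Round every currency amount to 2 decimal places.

DDP: the seller bears all costs including import duty.
Seller's account: goods 52144.40 + inland to port 1350.26 + export clearance 75.86 + origin terminal 575.95 + freight 7098.26 + insurance 497.57 + duty 2372.64 = 64114.94
Buyer's account: 0.00

Seller: USD 64114.94; buyer: USD 0.00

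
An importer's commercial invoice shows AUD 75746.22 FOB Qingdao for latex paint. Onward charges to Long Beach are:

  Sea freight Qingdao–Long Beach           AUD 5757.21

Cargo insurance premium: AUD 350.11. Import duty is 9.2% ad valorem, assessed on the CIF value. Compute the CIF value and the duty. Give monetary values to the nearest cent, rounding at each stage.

CIF = FOB price + freight + insurance
CIF = 75746.22 + 5757.21 + 350.11 = 81853.54
Import duty = 81853.54 × 9.2% = 7530.53

CIF value: AUD 81853.54; import duty: AUD 7530.53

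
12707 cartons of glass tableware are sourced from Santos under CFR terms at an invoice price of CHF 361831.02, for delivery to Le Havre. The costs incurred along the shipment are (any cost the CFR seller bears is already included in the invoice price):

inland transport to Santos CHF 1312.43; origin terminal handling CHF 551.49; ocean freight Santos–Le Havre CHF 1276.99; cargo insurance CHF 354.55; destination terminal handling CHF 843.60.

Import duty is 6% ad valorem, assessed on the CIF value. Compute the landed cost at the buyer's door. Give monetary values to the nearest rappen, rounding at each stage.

CFR: the seller pays costs through ocean freight to the destination port, but not insurance.
Already in the invoice (seller's account under CFR): inland to port, origin terminal, freight — exclude.
CIF value = CFR price + insurance = 361831.02 + 354.55 = 362185.57
Import duty = 362185.57 × 6% = 21731.13
Buyer bears: insurance 354.55 + destination terminal 843.60 + duty 21731.13 = 22929.28
Landed cost = invoice 361831.02 + 22929.28 = 384760.30

Total landed cost: CHF 384760.30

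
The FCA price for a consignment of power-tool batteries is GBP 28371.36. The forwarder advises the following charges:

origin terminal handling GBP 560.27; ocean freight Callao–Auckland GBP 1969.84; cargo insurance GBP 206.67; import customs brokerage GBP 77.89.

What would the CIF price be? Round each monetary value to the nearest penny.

Not relevant to the conversion: brokerage — on the buyer under both terms; not part of either seller's price.
From FCA to CIF, the seller additionally bears: origin terminal, freight, insurance.
CIF price = 28371.36 + 560.27 + 1969.84 + 206.67 = 31108.14

CIF price: GBP 31108.14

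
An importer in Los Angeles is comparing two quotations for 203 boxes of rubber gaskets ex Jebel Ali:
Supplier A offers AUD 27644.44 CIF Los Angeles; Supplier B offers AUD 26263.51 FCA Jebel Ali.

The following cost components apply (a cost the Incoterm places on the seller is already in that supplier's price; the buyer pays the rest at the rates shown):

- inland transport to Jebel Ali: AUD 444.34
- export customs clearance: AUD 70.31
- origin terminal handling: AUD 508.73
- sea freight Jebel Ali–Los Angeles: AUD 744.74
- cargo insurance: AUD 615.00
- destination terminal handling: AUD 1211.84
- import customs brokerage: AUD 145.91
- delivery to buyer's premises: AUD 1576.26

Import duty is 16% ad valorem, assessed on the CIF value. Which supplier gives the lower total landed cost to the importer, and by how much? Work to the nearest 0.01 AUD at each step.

Supplier A (CIF):
The CIF price already equals the CIF value: 27644.44
Import duty = 27644.44 × 16% = 4423.11
Buyer bears (A): 1211.84 + 145.91 + 1576.26 = 2934.01
Landed cost (A) = invoice 27644.44 + 2934.01 + duty 4423.11 = 35001.56
Supplier B (FCA):
CIF value = FCA price + origin terminal + freight + insurance = 26263.51 + 508.73 + 744.74 + 615.00 = 28131.98
Import duty = 28131.98 × 16% = 4501.12
Buyer bears (B): 508.73 + 744.74 + 615.00 + 1211.84 + 145.91 + 1576.26 = 4802.48
Landed cost (B) = invoice 26263.51 + 4802.48 + duty 4501.12 = 35567.11
Difference = |35001.56 − 35567.11| = 565.55

Supplier A is cheaper by AUD 565.55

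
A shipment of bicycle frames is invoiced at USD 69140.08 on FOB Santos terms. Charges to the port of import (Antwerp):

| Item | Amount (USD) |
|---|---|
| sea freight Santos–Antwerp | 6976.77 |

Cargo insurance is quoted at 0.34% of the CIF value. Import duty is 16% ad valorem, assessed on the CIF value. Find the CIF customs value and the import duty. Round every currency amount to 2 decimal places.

Let C be the CIF value. C = FOB price + freight + 0.34% × C
C − 0.34% × C = 69140.08 + 6976.77
0.9966 × C = 76116.85
C = 76116.85 / 0.9966 = 76376.53
Insurance premium = 0.34% × 76376.53 = 259.68
Import duty = 76376.53 × 16% = 12220.24

CIF value: USD 76376.53; import duty: USD 12220.24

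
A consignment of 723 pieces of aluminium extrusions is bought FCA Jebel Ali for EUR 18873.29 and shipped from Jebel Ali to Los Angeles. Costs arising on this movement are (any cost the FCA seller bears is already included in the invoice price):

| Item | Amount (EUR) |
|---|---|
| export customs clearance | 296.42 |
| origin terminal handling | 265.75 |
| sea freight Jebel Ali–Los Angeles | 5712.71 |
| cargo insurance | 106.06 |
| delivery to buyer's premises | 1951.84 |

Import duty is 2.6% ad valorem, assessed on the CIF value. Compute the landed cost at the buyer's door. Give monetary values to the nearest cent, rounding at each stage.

FCA: the seller delivers export-cleared goods to the carrier; the buyer bears costs from that point.
Already in the invoice (seller's account under FCA): export clearance — exclude.
CIF value = FCA price + origin terminal + freight + insurance = 18873.29 + 265.75 + 5712.71 + 106.06 = 24957.81
Import duty = 24957.81 × 2.6% = 648.90
Buyer bears: origin terminal 265.75 + freight 5712.71 + insurance 106.06 + delivery 1951.84 + duty 648.90 = 8685.26
Landed cost = invoice 18873.29 + 8685.26 = 27558.55

Total landed cost: EUR 27558.55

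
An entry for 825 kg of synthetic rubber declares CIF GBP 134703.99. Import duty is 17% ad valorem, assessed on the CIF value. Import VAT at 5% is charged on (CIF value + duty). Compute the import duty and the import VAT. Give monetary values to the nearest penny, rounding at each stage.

Import duty = 134703.99 × 17% = 22899.68
VAT base = CIF + duty = 134703.99 + 22899.68 = 157603.67
Import VAT = 157603.67 × 5% = 7880.18

Import duty: GBP 22899.68; import VAT: GBP 7880.18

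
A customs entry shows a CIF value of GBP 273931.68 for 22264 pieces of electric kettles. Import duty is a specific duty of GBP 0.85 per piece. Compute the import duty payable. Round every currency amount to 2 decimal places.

Import duty: GBP 18924.40

Import duty = 22264 × 0.85 = 18924.40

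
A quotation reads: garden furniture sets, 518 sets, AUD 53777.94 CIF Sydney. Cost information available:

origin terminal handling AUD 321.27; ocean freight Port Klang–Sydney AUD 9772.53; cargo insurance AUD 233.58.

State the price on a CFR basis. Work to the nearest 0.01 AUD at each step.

CFR price: AUD 53544.36

Not relevant to the conversion: freight, origin terminal — on the seller under both CIF and CFR; already in the CIF price and stays in the CFR price.
From CIF to CFR, the seller no longer bears: insurance.
CFR price = 53777.94 − 233.58 = 53544.36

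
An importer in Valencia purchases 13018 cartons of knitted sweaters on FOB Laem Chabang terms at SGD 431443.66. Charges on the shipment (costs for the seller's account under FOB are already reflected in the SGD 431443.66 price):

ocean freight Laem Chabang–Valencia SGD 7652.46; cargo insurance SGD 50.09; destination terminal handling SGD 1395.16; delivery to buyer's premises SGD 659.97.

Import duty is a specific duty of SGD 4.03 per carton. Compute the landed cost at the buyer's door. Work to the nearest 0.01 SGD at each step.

FOB: the seller bears costs until goods are on board at the origin port; the buyer bears freight, insurance and all costs thereafter.
CIF value = FOB price + freight + insurance = 431443.66 + 7652.46 + 50.09 = 439146.21
Import duty = 13018 × 4.03 = 52462.54
Buyer bears: freight 7652.46 + insurance 50.09 + destination terminal 1395.16 + delivery 659.97 + duty 52462.54 = 62220.22
Landed cost = invoice 431443.66 + 62220.22 = 493663.88

Total landed cost: SGD 493663.88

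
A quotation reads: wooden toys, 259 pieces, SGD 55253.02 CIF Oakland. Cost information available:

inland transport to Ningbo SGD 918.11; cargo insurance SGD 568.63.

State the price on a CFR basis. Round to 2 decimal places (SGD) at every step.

CFR price: SGD 54684.39

Not relevant to the conversion: inland to port — on the seller under both CIF and CFR; already in the CIF price and stays in the CFR price.
From CIF to CFR, the seller no longer bears: insurance.
CFR price = 55253.02 − 568.63 = 54684.39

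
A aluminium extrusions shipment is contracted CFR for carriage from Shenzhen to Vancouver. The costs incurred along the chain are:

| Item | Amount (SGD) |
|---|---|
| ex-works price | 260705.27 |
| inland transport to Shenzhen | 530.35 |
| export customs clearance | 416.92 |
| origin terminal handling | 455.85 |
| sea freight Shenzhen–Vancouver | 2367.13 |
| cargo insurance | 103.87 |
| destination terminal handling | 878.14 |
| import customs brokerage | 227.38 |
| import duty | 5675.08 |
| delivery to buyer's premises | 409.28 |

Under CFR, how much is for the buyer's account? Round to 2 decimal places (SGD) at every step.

CFR: the seller pays costs through ocean freight to the destination port, but not insurance.
Seller's account: goods 260705.27 + inland to port 530.35 + export clearance 416.92 + origin terminal 455.85 + freight 2367.13 = 264475.52
Buyer's account: insurance 103.87 + destination terminal 878.14 + brokerage 227.38 + duty 5675.08 + delivery 409.28 = 7293.75

Buyer's account: SGD 7293.75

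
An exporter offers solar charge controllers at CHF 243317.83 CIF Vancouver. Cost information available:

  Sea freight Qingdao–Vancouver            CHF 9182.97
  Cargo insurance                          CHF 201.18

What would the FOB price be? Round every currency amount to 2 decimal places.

FOB price: CHF 233933.68

From CIF to FOB, the seller no longer bears: freight, insurance.
FOB price = 243317.83 − 9182.97 − 201.18 = 233933.68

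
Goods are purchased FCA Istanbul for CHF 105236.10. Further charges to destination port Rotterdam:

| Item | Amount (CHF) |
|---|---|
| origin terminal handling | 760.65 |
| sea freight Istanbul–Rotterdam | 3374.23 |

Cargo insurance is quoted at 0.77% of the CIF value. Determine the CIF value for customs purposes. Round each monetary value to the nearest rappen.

Let C be the CIF value. C = FCA price + pre-shipment costs + freight + 0.77% × C
C − 0.77% × C = 105236.10 + 760.65 + 3374.23
0.9923 × C = 109370.98
C = 109370.98 / 0.9923 = 110219.67
Insurance premium = 0.77% × 110219.67 = 848.69

CIF value: CHF 110219.67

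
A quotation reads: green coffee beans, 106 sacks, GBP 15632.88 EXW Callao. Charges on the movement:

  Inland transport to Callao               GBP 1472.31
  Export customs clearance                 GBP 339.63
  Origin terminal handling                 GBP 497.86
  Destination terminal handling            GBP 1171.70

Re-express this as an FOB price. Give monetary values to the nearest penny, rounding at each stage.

Not relevant to the conversion: destination terminal — on the buyer under both terms; not part of either seller's price.
From EXW to FOB, the seller additionally bears: inland to port, export clearance, origin terminal.
FOB price = 15632.88 + 1472.31 + 339.63 + 497.86 = 17942.68

FOB price: GBP 17942.68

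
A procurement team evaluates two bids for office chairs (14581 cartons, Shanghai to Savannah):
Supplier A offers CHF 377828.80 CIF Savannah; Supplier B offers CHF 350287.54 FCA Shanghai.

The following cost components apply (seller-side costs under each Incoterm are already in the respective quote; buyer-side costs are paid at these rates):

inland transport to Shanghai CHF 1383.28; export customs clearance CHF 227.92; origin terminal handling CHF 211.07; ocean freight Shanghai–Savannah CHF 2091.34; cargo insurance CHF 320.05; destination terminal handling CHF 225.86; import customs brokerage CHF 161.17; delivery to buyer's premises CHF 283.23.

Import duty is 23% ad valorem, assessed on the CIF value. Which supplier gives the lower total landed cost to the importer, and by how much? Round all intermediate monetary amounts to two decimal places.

Supplier A (CIF):
The CIF price already equals the CIF value: 377828.80
Import duty = 377828.80 × 23% = 86900.62
Buyer bears (A): 225.86 + 161.17 + 283.23 = 670.26
Landed cost (A) = invoice 377828.80 + 670.26 + duty 86900.62 = 465399.68
Supplier B (FCA):
CIF value = FCA price + origin terminal + freight + insurance = 350287.54 + 211.07 + 2091.34 + 320.05 = 352910.00
Import duty = 352910.00 × 23% = 81169.30
Buyer bears (B): 211.07 + 2091.34 + 320.05 + 225.86 + 161.17 + 283.23 = 3292.72
Landed cost (B) = invoice 350287.54 + 3292.72 + duty 81169.30 = 434749.56
Difference = |465399.68 − 434749.56| = 30650.12

Supplier B is cheaper by CHF 30650.12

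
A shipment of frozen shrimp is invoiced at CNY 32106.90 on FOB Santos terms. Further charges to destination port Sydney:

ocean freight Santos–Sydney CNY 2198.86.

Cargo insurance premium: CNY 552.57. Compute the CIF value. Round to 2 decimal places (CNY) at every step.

CIF = FOB price + freight + insurance
CIF = 32106.90 + 2198.86 + 552.57 = 34858.33

CIF value: CNY 34858.33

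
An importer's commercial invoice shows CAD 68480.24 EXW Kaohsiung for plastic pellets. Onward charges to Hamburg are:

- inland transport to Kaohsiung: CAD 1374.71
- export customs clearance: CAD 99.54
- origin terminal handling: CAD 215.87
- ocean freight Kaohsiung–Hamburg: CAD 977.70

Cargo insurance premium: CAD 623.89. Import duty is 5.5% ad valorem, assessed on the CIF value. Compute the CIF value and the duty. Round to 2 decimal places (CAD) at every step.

CIF = EXW price + pre-shipment costs + freight + insurance
CIF = 68480.24 + 1374.71 + 99.54 + 215.87 + 977.70 + 623.89 = 71771.95
Import duty = 71771.95 × 5.5% = 3947.46

CIF value: CAD 71771.95; import duty: CAD 3947.46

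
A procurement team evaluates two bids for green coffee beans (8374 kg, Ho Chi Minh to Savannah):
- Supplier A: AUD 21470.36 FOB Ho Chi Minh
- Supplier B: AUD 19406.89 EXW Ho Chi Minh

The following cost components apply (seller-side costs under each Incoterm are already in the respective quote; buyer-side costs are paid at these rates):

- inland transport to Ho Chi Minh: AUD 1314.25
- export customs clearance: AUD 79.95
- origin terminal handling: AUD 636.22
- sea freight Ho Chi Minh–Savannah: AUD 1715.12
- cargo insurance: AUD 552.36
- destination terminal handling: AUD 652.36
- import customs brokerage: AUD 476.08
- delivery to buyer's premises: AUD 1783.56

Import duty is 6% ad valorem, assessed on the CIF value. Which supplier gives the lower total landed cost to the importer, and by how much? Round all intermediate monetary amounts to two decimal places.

Supplier A (FOB):
CIF value = FOB price + freight + insurance = 21470.36 + 1715.12 + 552.36 = 23737.84
Import duty = 23737.84 × 6% = 1424.27
Buyer bears (A): 1715.12 + 552.36 + 652.36 + 476.08 + 1783.56 = 5179.48
Landed cost (A) = invoice 21470.36 + 5179.48 + duty 1424.27 = 28074.11
Supplier B (EXW):
CIF value = EXW price + inland to port + export clearance + origin terminal + freight + insurance = 19406.89 + 1314.25 + 79.95 + 636.22 + 1715.12 + 552.36 = 23704.79
Import duty = 23704.79 × 6% = 1422.29
Buyer bears (B): 1314.25 + 79.95 + 636.22 + 1715.12 + 552.36 + 652.36 + 476.08 + 1783.56 = 7209.90
Landed cost (B) = invoice 19406.89 + 7209.90 + duty 1422.29 = 28039.08
Difference = |28074.11 − 28039.08| = 35.03

Supplier B is cheaper by AUD 35.03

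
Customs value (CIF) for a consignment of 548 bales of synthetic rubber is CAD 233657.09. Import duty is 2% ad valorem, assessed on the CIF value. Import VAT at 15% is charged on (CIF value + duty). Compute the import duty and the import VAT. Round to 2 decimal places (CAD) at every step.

Import duty = 233657.09 × 2% = 4673.14
VAT base = CIF + duty = 233657.09 + 4673.14 = 238330.23
Import VAT = 238330.23 × 15% = 35749.53

Import duty: CAD 4673.14; import VAT: CAD 35749.53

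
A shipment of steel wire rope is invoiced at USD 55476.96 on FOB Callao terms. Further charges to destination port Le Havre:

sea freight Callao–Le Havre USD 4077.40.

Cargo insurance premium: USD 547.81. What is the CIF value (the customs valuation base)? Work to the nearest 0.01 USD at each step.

CIF = FOB price + freight + insurance
CIF = 55476.96 + 4077.40 + 547.81 = 60102.17

CIF value: USD 60102.17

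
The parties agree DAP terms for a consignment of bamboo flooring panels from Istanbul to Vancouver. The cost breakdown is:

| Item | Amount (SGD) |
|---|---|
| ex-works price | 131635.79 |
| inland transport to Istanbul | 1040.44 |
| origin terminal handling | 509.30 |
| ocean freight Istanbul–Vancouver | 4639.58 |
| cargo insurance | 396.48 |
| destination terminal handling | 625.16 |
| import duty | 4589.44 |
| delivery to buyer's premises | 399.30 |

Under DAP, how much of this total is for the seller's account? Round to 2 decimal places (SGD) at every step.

DAP: the seller bears all costs to the named destination except import duty and clearance.
Seller's account: goods 131635.79 + inland to port 1040.44 + origin terminal 509.30 + freight 4639.58 + insurance 396.48 + destination terminal 625.16 + delivery 399.30 = 139246.05
Buyer's account: duty 4589.44 = 4589.44

Seller's account: SGD 139246.05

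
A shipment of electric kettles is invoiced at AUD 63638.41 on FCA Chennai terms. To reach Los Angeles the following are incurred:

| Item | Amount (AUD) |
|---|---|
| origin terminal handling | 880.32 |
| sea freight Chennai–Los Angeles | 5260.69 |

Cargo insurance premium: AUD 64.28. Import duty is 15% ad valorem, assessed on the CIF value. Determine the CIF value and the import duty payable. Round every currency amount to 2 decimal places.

CIF = FCA price + pre-shipment costs + freight + insurance
CIF = 63638.41 + 880.32 + 5260.69 + 64.28 = 69843.70
Import duty = 69843.70 × 15% = 10476.56

CIF value: AUD 69843.70; import duty: AUD 10476.56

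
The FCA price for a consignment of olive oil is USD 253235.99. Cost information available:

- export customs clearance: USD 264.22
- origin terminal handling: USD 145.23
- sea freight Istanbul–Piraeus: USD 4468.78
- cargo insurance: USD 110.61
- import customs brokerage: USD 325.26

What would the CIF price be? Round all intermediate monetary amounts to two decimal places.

CIF price: USD 257960.61

Not relevant to the conversion: export clearance — on the seller under both FCA and CIF; already in the FCA price and stays in the CIF price. brokerage — on the buyer under both terms; not part of either seller's price.
From FCA to CIF, the seller additionally bears: origin terminal, freight, insurance.
CIF price = 253235.99 + 145.23 + 4468.78 + 110.61 = 257960.61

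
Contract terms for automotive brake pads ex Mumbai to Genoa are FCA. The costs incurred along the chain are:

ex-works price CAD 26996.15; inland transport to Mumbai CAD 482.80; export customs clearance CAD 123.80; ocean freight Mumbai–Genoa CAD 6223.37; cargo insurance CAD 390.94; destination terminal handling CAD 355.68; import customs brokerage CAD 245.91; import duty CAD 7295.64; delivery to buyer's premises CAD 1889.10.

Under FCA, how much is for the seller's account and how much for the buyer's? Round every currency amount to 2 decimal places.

Seller: CAD 27602.75; buyer: CAD 16400.64

FCA: the seller delivers export-cleared goods to the carrier; the buyer bears costs from that point.
Seller's account: goods 26996.15 + inland to port 482.80 + export clearance 123.80 = 27602.75
Buyer's account: freight 6223.37 + insurance 390.94 + destination terminal 355.68 + brokerage 245.91 + duty 7295.64 + delivery 1889.10 = 16400.64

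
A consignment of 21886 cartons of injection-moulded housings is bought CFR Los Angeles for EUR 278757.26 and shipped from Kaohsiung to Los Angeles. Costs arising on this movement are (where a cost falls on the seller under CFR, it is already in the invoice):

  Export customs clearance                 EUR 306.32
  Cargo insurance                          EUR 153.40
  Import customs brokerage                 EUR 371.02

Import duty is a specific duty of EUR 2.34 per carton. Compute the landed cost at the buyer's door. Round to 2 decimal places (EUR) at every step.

Total landed cost: EUR 330494.92

CFR: the seller pays costs through ocean freight to the destination port, but not insurance.
Already in the invoice (seller's account under CFR): export clearance — exclude.
CIF value = CFR price + insurance = 278757.26 + 153.40 = 278910.66
Import duty = 21886 × 2.34 = 51213.24
Buyer bears: insurance 153.40 + brokerage 371.02 + duty 51213.24 = 51737.66
Landed cost = invoice 278757.26 + 51737.66 = 330494.92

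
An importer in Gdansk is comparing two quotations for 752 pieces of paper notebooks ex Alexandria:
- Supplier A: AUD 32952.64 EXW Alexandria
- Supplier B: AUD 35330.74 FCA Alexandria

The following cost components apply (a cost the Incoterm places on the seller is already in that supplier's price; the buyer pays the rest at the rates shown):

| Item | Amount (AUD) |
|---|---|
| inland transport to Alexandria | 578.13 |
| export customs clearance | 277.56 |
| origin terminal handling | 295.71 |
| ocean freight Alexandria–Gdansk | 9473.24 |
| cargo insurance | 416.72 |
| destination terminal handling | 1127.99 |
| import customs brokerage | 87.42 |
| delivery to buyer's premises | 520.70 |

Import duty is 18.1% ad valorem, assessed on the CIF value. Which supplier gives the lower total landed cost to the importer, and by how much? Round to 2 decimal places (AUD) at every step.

Supplier A (EXW):
CIF value = EXW price + inland to port + export clearance + origin terminal + freight + insurance = 32952.64 + 578.13 + 277.56 + 295.71 + 9473.24 + 416.72 = 43994.00
Import duty = 43994.00 × 18.1% = 7962.91
Buyer bears (A): 578.13 + 277.56 + 295.71 + 9473.24 + 416.72 + 1127.99 + 87.42 + 520.70 = 12777.47
Landed cost (A) = invoice 32952.64 + 12777.47 + duty 7962.91 = 53693.02
Supplier B (FCA):
CIF value = FCA price + origin terminal + freight + insurance = 35330.74 + 295.71 + 9473.24 + 416.72 = 45516.41
Import duty = 45516.41 × 18.1% = 8238.47
Buyer bears (B): 295.71 + 9473.24 + 416.72 + 1127.99 + 87.42 + 520.70 = 11921.78
Landed cost (B) = invoice 35330.74 + 11921.78 + duty 8238.47 = 55490.99
Difference = |53693.02 − 55490.99| = 1797.97

Supplier A is cheaper by AUD 1797.97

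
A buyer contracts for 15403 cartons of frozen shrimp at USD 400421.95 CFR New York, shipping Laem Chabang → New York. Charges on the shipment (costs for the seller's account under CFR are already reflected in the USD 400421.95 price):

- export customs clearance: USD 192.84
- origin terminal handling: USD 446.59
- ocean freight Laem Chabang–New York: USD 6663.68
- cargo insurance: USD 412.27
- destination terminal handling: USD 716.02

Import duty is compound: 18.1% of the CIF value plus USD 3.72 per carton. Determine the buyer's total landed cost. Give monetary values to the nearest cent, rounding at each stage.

CFR: the seller pays costs through ocean freight to the destination port, but not insurance.
Already in the invoice (seller's account under CFR): export clearance, origin terminal, freight — exclude.
CIF value = CFR price + insurance = 400421.95 + 412.27 = 400834.22
Ad valorem component: 400834.22 × 18.1% = 72550.99
Specific component: 15403 × 3.72 = 57299.16
Import duty = 72550.99 + 57299.16 = 129850.15
Buyer bears: insurance 412.27 + destination terminal 716.02 + duty 129850.15 = 130978.44
Landed cost = invoice 400421.95 + 130978.44 = 531400.39

Total landed cost: USD 531400.39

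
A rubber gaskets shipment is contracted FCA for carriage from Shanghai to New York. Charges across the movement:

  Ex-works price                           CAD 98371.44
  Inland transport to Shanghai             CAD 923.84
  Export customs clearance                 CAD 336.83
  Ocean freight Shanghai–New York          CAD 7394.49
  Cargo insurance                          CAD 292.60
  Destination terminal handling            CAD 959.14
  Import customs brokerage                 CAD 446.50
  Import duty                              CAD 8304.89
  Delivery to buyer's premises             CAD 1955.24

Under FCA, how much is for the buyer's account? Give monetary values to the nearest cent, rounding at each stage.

FCA: the seller delivers export-cleared goods to the carrier; the buyer bears costs from that point.
Seller's account: goods 98371.44 + inland to port 923.84 + export clearance 336.83 = 99632.11
Buyer's account: freight 7394.49 + insurance 292.60 + destination terminal 959.14 + brokerage 446.50 + duty 8304.89 + delivery 1955.24 = 19352.86

Buyer's account: CAD 19352.86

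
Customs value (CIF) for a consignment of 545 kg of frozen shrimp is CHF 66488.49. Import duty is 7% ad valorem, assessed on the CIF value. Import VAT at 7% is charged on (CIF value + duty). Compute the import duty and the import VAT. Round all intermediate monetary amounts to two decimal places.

Import duty = 66488.49 × 7% = 4654.19
VAT base = CIF + duty = 66488.49 + 4654.19 = 71142.68
Import VAT = 71142.68 × 7% = 4979.99

Import duty: CHF 4654.19; import VAT: CHF 4979.99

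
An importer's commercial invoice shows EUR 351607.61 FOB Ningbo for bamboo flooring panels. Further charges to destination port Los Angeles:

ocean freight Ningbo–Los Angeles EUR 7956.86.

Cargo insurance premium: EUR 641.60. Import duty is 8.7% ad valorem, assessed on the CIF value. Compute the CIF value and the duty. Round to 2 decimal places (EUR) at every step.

CIF value: EUR 360206.07; import duty: EUR 31337.93

CIF = FOB price + freight + insurance
CIF = 351607.61 + 7956.86 + 641.60 = 360206.07
Import duty = 360206.07 × 8.7% = 31337.93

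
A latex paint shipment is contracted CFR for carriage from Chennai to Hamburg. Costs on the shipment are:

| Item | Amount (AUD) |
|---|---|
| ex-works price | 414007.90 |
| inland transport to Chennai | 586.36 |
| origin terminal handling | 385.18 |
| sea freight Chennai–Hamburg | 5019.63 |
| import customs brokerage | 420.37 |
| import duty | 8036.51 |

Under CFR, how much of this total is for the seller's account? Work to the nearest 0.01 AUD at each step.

Seller's account: AUD 419999.07

CFR: the seller pays costs through ocean freight to the destination port, but not insurance.
Seller's account: goods 414007.90 + inland to port 586.36 + origin terminal 385.18 + freight 5019.63 = 419999.07
Buyer's account: brokerage 420.37 + duty 8036.51 = 8456.88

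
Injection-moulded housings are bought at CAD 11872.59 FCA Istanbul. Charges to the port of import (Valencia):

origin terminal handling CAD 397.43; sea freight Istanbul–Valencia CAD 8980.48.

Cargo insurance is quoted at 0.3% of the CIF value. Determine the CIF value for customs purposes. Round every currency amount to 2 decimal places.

Let C be the CIF value. C = FCA price + pre-shipment costs + freight + 0.3% × C
C − 0.3% × C = 11872.59 + 397.43 + 8980.48
0.997 × C = 21250.50
C = 21250.50 / 0.997 = 21314.44
Insurance premium = 0.3% × 21314.44 = 63.94

CIF value: CAD 21314.44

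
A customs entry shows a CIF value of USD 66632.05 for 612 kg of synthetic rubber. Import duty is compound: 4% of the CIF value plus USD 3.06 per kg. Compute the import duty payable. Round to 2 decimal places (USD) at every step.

Ad valorem component: 66632.05 × 4% = 2665.28
Specific component: 612 × 3.06 = 1872.72
Import duty = 2665.28 + 1872.72 = 4538.00

Import duty: USD 4538.00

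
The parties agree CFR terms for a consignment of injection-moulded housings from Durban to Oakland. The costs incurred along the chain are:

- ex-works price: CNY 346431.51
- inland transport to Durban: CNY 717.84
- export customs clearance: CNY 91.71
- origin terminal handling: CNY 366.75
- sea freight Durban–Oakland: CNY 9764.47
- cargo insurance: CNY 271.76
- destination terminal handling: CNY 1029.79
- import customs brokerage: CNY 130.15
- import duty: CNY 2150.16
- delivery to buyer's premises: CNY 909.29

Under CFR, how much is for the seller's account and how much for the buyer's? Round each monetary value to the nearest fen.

CFR: the seller pays costs through ocean freight to the destination port, but not insurance.
Seller's account: goods 346431.51 + inland to port 717.84 + export clearance 91.71 + origin terminal 366.75 + freight 9764.47 = 357372.28
Buyer's account: insurance 271.76 + destination terminal 1029.79 + brokerage 130.15 + duty 2150.16 + delivery 909.29 = 4491.15

Seller: CNY 357372.28; buyer: CNY 4491.15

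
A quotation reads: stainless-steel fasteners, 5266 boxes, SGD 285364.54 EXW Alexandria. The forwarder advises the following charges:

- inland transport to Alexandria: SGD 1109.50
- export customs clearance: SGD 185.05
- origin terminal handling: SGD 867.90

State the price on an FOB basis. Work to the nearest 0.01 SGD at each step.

From EXW to FOB, the seller additionally bears: inland to port, export clearance, origin terminal.
FOB price = 285364.54 + 1109.50 + 185.05 + 867.90 = 287526.99

FOB price: SGD 287526.99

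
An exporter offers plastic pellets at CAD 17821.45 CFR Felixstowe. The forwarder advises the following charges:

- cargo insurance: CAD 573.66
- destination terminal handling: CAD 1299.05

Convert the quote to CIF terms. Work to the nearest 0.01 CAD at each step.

CIF price: CAD 18395.11

Not relevant to the conversion: destination terminal — on the buyer under both terms; not part of either seller's price.
From CFR to CIF, the seller additionally bears: insurance.
CIF price = 17821.45 + 573.66 = 18395.11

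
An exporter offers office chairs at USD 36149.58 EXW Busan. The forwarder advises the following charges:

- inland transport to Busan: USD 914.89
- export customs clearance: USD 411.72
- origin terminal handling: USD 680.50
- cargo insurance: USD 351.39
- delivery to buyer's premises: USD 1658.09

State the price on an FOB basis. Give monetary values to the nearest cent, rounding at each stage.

Not relevant to the conversion: delivery, insurance — on the buyer under both terms; not part of either seller's price.
From EXW to FOB, the seller additionally bears: inland to port, export clearance, origin terminal.
FOB price = 36149.58 + 914.89 + 411.72 + 680.50 = 38156.69

FOB price: USD 38156.69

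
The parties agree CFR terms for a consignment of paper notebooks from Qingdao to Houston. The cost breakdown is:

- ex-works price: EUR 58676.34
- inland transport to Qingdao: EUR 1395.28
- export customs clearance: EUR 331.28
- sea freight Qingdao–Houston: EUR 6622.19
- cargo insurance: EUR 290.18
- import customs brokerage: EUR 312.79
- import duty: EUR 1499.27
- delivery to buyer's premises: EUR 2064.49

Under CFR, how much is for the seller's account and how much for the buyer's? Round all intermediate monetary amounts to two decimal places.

CFR: the seller pays costs through ocean freight to the destination port, but not insurance.
Seller's account: goods 58676.34 + inland to port 1395.28 + export clearance 331.28 + freight 6622.19 = 67025.09
Buyer's account: insurance 290.18 + brokerage 312.79 + duty 1499.27 + delivery 2064.49 = 4166.73

Seller: EUR 67025.09; buyer: EUR 4166.73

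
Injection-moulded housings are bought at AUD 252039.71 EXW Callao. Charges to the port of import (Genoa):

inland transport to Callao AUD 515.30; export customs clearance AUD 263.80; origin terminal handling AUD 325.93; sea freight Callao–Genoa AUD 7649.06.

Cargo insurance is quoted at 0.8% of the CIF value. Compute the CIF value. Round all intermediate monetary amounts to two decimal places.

Let C be the CIF value. C = EXW price + pre-shipment costs + freight + 0.8% × C
C − 0.8% × C = 252039.71 + 515.30 + 263.80 + 325.93 + 7649.06
0.992 × C = 260793.80
C = 260793.80 / 0.992 = 262896.98
Insurance premium = 0.8% × 262896.98 = 2103.18

CIF value: AUD 262896.98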